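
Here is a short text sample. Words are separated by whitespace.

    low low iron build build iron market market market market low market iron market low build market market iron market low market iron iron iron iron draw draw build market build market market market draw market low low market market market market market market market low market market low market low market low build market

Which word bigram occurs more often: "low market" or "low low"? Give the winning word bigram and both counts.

"low market": 6 occurrences
"low low": 2 occurrences

"low market" (6 vs 2)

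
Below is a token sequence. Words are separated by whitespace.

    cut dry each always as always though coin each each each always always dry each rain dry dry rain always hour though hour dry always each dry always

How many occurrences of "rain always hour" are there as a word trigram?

Scanning the 26 overlapping trigram windows for "rain always hour":
  position 19–21: rain always hour

1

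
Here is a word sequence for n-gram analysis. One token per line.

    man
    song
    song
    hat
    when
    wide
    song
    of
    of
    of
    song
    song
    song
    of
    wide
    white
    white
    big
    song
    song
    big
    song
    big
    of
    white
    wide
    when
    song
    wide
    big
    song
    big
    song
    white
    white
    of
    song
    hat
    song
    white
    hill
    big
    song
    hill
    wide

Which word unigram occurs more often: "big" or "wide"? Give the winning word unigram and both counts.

"big": 6 occurrences
"wide": 5 occurrences

"big" (6 vs 5)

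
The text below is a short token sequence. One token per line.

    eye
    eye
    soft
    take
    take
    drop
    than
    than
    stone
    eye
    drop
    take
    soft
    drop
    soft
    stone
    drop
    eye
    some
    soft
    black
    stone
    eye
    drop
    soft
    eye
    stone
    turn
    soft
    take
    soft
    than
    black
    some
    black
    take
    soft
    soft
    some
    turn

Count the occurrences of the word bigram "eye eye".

Scanning the 39 overlapping bigram windows for "eye eye":
  position 1–2: eye eye

1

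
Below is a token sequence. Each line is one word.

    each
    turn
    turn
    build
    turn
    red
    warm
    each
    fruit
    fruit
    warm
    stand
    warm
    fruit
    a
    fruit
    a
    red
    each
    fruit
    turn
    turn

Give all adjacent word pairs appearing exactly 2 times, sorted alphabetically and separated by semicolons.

each fruit; fruit a; turn turn

Bigram counts meeting the condition (exactly 2 times):
  each fruit: 2
  fruit a: 2
  turn turn: 2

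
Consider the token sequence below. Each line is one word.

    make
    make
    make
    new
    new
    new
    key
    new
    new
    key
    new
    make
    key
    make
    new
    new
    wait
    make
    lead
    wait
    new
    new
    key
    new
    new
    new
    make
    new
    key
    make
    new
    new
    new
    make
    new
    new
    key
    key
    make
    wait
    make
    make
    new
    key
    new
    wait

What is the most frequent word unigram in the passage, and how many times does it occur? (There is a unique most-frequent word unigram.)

"new", 21 times

Unigram frequencies (highest first):
  new: 21
  make: 12
  key: 8
  wait: 4
  lead: 1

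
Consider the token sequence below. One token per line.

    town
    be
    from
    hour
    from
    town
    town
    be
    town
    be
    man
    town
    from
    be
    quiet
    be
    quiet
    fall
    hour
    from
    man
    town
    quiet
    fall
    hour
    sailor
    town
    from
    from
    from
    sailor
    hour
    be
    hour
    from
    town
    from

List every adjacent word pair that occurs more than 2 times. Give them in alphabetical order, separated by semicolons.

Bigram counts meeting the condition (more than 2 times):
  hour from: 3
  town be: 3
  town from: 3

hour from; town be; town from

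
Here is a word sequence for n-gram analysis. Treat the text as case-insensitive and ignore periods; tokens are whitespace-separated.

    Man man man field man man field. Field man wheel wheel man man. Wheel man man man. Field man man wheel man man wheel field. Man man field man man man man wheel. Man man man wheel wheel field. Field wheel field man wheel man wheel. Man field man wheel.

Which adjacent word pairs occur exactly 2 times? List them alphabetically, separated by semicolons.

Bigram counts meeting the condition (exactly 2 times):
  field field: 2
  wheel wheel: 2

field field; wheel wheel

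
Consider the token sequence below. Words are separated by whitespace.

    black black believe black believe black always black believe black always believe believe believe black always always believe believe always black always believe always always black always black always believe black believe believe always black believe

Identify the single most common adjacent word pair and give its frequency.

Bigram frequencies (highest first):
  black always: 6
  black believe: 5
  believe black: 5
  always black: 5
  always believe: 4
  believe believe: 4
  … (3 more, each ≤ 3)

"black always", 6 times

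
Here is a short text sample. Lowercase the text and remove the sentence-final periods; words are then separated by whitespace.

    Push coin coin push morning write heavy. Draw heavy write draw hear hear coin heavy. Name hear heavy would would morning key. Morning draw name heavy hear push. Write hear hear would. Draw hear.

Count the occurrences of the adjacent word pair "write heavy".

1

Scanning the 33 overlapping bigram windows for "write heavy":
  position 6–7: write heavy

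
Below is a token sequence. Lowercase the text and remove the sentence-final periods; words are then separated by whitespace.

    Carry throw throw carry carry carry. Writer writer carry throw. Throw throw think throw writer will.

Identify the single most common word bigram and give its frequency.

Bigram frequencies (highest first):
  throw throw: 3
  carry throw: 2
  carry carry: 2
  throw carry: 1
  carry writer: 1
  writer writer: 1
  … (5 more, each ≤ 1)

"throw throw", 3 times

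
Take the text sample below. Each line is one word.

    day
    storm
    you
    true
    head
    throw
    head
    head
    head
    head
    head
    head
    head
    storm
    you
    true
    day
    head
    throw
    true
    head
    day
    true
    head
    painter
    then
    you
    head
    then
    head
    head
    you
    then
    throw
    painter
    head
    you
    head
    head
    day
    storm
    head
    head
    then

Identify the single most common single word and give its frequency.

"head", 19 times

Unigram frequencies (highest first):
  head: 19
  you: 5
  day: 4
  true: 4
  then: 4
  storm: 3
  … (2 more, each ≤ 3)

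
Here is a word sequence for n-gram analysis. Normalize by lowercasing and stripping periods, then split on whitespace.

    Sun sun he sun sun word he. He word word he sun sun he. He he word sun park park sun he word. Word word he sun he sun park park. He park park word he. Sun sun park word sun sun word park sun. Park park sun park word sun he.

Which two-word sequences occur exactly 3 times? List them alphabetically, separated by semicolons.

he he; he word; park sun; park word; word sun; word word

Bigram counts meeting the condition (exactly 3 times):
  he he: 3
  he word: 3
  park sun: 3
  park word: 3
  word sun: 3
  word word: 3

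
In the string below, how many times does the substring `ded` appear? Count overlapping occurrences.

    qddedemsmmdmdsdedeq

Sliding a length-3 window over the 19 characters (17 positions):
  position 3–5: ded
  position 15–17: ded

2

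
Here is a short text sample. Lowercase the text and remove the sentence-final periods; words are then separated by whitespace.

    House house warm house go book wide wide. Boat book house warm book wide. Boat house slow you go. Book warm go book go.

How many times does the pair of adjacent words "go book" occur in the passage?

Scanning the 23 overlapping bigram windows for "go book":
  position 5–6: go book
  position 19–20: go book
  position 22–23: go book

3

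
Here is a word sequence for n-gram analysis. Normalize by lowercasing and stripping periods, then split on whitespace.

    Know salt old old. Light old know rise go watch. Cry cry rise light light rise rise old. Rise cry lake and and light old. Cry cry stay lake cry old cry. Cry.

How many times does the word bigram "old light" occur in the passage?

1

Scanning the 32 overlapping bigram windows for "old light":
  position 4–5: old light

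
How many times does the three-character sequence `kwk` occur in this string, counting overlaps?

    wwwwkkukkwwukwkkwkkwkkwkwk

5

Sliding a length-3 window over the 26 characters (24 positions):
  position 13–15: kwk
  position 16–18: kwk
  position 19–21: kwk
  position 22–24: kwk
  position 24–26: kwk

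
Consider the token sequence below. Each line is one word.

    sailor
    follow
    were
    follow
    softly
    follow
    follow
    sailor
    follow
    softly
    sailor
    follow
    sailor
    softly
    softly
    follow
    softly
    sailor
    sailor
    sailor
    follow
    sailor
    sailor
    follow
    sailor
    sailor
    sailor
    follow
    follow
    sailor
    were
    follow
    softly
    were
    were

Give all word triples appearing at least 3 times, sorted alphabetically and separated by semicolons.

Trigram counts meeting the condition (at least 3 times):
  sailor follow sailor: 3
  sailor sailor follow: 3

sailor follow sailor; sailor sailor follow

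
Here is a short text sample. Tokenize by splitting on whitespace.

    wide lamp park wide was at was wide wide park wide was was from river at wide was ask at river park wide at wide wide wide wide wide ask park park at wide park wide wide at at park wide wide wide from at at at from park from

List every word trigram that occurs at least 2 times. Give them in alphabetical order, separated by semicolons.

park wide was; park wide wide; wide park wide; wide wide wide

Trigram counts meeting the condition (at least 2 times):
  park wide was: 2
  park wide wide: 2
  wide park wide: 2
  wide wide wide: 4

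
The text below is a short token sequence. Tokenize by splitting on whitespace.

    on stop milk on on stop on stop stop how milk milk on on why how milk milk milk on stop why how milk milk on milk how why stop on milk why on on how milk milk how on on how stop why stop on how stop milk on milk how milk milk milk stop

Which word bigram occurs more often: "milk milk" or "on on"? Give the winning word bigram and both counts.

"milk milk" (7 vs 4)

"milk milk": 7 occurrences
"on on": 4 occurrences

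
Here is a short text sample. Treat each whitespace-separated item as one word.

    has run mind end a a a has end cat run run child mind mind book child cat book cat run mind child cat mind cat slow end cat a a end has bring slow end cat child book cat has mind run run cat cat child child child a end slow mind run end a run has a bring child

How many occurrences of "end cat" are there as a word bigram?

3

Scanning the 60 overlapping bigram windows for "end cat":
  position 9–10: end cat
  position 28–29: end cat
  position 36–37: end cat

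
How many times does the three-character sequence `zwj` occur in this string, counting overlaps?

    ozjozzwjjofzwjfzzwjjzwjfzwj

5

Sliding a length-3 window over the 27 characters (25 positions):
  position 6–8: zwj
  position 12–14: zwj
  position 17–19: zwj
  position 21–23: zwj
  position 25–27: zwj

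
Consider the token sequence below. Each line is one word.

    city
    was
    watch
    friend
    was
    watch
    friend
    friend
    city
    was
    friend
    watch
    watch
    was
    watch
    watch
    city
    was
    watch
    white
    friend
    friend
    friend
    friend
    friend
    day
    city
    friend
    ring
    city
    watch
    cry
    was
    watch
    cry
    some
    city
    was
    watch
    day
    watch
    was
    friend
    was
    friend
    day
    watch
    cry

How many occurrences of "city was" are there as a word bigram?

Scanning the 47 overlapping bigram windows for "city was":
  position 1–2: city was
  position 9–10: city was
  position 17–18: city was
  position 37–38: city was

4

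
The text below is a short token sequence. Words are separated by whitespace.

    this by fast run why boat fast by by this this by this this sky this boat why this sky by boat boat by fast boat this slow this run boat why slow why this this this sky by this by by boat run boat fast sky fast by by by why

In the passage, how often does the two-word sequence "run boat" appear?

Scanning the 51 overlapping bigram windows for "run boat":
  position 30–31: run boat
  position 44–45: run boat

2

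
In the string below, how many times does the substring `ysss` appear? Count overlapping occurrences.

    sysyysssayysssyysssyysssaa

4

Sliding a length-4 window over the 26 characters (23 positions):
  position 5–8: ysss
  position 11–14: ysss
  position 16–19: ysss
  position 21–24: ysss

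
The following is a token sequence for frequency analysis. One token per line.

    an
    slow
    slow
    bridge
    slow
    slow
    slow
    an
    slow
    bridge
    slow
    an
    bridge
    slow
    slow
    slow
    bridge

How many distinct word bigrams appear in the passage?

6

17 tokens → 16 bigram windows in total.
Repeated bigrams (each contributes count−1 duplicates):
  slow slow: 5
  bridge slow: 3
  slow bridge: 3
  an slow: 2
  slow an: 2
10 duplicate windows → 16 − 10 = 6 distinct.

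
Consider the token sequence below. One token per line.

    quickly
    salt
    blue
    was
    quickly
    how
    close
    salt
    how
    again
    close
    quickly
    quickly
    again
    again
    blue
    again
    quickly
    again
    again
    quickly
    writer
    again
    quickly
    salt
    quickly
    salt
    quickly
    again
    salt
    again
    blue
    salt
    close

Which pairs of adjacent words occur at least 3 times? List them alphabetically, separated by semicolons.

again quickly; quickly again; quickly salt

Bigram counts meeting the condition (at least 3 times):
  again quickly: 3
  quickly again: 3
  quickly salt: 3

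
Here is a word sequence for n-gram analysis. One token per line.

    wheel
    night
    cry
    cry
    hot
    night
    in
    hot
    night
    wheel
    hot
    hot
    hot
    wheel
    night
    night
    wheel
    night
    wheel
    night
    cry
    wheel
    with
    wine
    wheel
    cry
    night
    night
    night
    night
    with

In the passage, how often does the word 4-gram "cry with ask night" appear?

0

Scanning the 28 overlapping 4-gram windows for "cry with ask night":
  (none found)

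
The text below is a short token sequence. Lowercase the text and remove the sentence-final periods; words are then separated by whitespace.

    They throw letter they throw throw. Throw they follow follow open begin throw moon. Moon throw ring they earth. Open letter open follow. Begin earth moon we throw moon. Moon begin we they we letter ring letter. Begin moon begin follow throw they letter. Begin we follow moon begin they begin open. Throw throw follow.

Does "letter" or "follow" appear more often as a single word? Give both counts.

"letter": 5 occurrences
"follow": 6 occurrences

"follow" (6 vs 5)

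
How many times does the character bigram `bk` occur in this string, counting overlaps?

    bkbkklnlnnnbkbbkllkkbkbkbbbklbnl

Sliding a length-2 window over the 32 characters (31 positions):
  position 1–2: bk
  position 3–4: bk
  position 12–13: bk
  position 15–16: bk
  position 21–22: bk
  position 23–24: bk
  position 27–28: bk

7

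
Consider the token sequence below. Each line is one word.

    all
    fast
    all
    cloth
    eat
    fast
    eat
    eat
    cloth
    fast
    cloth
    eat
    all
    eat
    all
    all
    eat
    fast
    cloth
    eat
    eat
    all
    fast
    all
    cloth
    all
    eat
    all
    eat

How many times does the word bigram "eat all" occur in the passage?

4

Scanning the 28 overlapping bigram windows for "eat all":
  position 12–13: eat all
  position 14–15: eat all
  position 21–22: eat all
  position 27–28: eat all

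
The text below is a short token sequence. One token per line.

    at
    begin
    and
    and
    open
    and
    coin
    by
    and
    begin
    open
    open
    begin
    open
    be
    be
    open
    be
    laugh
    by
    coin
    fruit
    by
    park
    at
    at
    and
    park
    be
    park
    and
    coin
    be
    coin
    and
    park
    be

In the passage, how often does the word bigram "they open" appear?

0

Scanning the 36 overlapping bigram windows for "they open":
  (none found)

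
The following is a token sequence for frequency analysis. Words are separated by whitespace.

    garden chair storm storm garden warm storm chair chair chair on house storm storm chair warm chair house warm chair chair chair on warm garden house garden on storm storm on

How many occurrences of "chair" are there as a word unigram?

9

Scanning the 31 tokens for "chair":
  position 2: chair
  position 8: chair
  position 9: chair
  position 10: chair
  position 15: chair
  position 17: chair
  position 20: chair
  position 21: chair
  position 22: chair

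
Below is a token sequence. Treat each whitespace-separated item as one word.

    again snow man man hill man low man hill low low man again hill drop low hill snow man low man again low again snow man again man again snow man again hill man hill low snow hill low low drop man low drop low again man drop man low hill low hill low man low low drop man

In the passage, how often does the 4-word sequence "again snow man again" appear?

2

Scanning the 56 overlapping 4-gram windows for "again snow man again":
  position 24–27: again snow man again
  position 29–32: again snow man again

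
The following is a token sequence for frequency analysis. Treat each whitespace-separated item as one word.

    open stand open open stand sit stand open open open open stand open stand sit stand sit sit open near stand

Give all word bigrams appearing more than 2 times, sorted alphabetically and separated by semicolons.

open open; open stand; stand open; stand sit

Bigram counts meeting the condition (more than 2 times):
  open open: 4
  open stand: 4
  stand open: 3
  stand sit: 3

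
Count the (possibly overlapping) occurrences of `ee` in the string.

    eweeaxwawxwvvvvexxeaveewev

Sliding a length-2 window over the 26 characters (25 positions):
  position 3–4: ee
  position 22–23: ee

2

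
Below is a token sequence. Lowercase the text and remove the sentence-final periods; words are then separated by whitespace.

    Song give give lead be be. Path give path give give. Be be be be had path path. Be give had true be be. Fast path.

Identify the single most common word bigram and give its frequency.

"be be", 5 times

Bigram frequencies (highest first):
  be be: 5
  give give: 2
  path give: 2
  song give: 1
  give lead: 1
  lead be: 1
  … (13 more, each ≤ 1)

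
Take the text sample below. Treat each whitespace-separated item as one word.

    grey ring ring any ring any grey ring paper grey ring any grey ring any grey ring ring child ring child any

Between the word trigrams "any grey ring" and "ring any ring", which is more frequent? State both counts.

"any grey ring" (3 vs 1)

"any grey ring": 3 occurrences
"ring any ring": 1 occurrence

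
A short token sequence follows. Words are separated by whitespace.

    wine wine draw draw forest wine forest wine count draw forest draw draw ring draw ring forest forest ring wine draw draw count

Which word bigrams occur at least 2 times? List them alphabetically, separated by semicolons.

draw draw; draw forest; draw ring; forest wine; wine draw

Bigram counts meeting the condition (at least 2 times):
  draw draw: 3
  draw forest: 2
  draw ring: 2
  forest wine: 2
  wine draw: 2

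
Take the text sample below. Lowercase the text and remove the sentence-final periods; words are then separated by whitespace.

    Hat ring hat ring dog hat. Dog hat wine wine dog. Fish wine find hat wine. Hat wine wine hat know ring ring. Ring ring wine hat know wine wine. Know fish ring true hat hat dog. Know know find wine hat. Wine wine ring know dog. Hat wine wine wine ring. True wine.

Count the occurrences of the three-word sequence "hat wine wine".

Scanning the 52 overlapping trigram windows for "hat wine wine":
  position 8–10: hat wine wine
  position 17–19: hat wine wine
  position 42–44: hat wine wine
  position 48–50: hat wine wine

4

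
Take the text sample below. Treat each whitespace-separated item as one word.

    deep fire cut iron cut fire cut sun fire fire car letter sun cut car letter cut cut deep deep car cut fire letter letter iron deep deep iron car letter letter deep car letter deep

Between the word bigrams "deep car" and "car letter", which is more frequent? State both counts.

"car letter" (4 vs 2)

"deep car": 2 occurrences
"car letter": 4 occurrences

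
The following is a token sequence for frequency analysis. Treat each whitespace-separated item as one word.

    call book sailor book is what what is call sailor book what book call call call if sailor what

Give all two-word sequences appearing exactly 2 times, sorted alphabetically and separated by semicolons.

call call; sailor book

Bigram counts meeting the condition (exactly 2 times):
  call call: 2
  sailor book: 2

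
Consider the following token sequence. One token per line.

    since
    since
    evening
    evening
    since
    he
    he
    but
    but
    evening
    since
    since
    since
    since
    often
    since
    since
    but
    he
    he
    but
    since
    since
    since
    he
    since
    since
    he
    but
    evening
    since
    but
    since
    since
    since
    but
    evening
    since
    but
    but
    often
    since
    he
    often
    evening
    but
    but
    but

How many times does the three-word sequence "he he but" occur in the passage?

2

Scanning the 46 overlapping trigram windows for "he he but":
  position 6–8: he he but
  position 19–21: he he but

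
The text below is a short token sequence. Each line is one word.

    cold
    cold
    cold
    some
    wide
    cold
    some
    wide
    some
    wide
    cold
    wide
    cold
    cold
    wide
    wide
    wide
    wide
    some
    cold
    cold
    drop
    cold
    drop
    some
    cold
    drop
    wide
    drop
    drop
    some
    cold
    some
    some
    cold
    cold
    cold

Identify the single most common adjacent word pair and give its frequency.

Bigram frequencies (highest first):
  cold cold: 6
  some cold: 4
  cold some: 3
  some wide: 3
  wide cold: 3
  wide wide: 3
  … (9 more, each ≤ 3)

"cold cold", 6 times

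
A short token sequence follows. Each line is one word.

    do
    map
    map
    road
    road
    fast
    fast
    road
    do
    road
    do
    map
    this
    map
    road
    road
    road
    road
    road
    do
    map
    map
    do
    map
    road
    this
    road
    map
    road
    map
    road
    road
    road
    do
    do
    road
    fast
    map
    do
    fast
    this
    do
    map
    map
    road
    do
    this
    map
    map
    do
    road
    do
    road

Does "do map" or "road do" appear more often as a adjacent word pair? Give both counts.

"road do" (6 vs 5)

"do map": 5 occurrences
"road do": 6 occurrences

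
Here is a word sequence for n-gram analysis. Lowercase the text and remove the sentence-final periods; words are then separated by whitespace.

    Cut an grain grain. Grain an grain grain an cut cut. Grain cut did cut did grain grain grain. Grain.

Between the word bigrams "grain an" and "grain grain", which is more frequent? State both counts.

"grain grain" (6 vs 2)

"grain an": 2 occurrences
"grain grain": 6 occurrences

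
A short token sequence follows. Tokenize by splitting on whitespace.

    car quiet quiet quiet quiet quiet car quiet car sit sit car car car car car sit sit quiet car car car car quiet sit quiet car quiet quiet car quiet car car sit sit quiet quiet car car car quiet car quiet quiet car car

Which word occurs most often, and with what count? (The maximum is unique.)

"car", 22 times

Unigram frequencies (highest first):
  car: 22
  quiet: 17
  sit: 7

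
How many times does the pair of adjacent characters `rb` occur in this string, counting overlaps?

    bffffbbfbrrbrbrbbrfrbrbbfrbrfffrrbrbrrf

Sliding a length-2 window over the 39 characters (38 positions):
  position 11–12: rb
  position 13–14: rb
  position 15–16: rb
  position 20–21: rb
  position 22–23: rb
  position 26–27: rb
  position 33–34: rb
  position 35–36: rb

8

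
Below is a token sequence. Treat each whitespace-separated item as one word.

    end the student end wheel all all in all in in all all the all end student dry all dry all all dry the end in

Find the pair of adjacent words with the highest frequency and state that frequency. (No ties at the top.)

Bigram frequencies (highest first):
  all all: 3
  all in: 2
  in all: 2
  dry all: 2
  all dry: 2
  end the: 1
  … (13 more, each ≤ 1)

"all all", 3 times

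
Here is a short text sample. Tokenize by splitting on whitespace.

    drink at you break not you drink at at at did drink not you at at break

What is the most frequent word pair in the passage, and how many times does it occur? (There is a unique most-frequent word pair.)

Bigram frequencies (highest first):
  at at: 3
  drink at: 2
  not you: 2
  at you: 1
  you break: 1
  break not: 1
  … (6 more, each ≤ 1)

"at at", 3 times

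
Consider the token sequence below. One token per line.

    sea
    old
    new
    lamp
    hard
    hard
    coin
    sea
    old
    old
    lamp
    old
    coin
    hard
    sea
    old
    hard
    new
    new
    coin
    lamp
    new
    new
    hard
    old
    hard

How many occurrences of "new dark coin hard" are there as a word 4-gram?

Scanning the 23 overlapping 4-gram windows for "new dark coin hard":
  (none found)

0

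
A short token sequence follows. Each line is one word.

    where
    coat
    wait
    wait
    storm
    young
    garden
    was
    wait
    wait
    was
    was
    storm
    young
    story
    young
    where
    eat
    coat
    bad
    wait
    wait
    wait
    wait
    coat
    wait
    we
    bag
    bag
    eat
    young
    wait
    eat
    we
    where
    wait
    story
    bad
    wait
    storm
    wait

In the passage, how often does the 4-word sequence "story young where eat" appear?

1

Scanning the 38 overlapping 4-gram windows for "story young where eat":
  position 15–18: story young where eat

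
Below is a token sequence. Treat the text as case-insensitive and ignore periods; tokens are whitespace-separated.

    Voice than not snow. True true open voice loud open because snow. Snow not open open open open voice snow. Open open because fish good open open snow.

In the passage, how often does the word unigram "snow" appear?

5

Scanning the 28 tokens for "snow":
  position 4: snow
  position 12: snow
  position 13: snow
  position 20: snow
  position 28: snow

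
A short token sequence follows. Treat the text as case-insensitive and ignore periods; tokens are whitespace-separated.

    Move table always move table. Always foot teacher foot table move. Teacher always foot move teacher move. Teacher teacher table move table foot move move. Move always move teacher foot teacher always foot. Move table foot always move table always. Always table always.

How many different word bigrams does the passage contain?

20

43 tokens → 42 bigram windows in total.
Repeated bigrams (each contributes count−1 duplicates):
  move table: 5
  move teacher: 4
  table always: 4
  always foot: 3
  always move: 3
  foot move: 3
  foot teacher: 2
  move move: 2
  … (4 more repeated)
22 duplicate windows → 42 − 22 = 20 distinct.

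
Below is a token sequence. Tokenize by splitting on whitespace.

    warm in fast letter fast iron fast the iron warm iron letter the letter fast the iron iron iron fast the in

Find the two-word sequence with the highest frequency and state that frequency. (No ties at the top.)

"fast the", 3 times

Bigram frequencies (highest first):
  fast the: 3
  letter fast: 2
  iron fast: 2
  the iron: 2
  iron iron: 2
  warm in: 1
  … (9 more, each ≤ 1)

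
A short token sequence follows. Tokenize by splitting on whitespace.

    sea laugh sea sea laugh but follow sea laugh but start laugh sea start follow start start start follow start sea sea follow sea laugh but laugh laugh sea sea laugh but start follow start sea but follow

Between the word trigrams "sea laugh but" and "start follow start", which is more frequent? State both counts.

"sea laugh but" (4 vs 3)

"sea laugh but": 4 occurrences
"start follow start": 3 occurrences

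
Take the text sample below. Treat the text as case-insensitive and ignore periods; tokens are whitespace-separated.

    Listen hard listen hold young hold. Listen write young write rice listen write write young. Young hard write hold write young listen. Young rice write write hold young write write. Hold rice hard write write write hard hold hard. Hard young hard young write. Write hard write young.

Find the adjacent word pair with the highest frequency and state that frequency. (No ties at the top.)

Bigram frequencies (highest first):
  write write: 6
  write young: 4
  young write: 3
  hard write: 3
  write hold: 3
  hold young: 2
  … (22 more, each ≤ 2)

"write write", 6 times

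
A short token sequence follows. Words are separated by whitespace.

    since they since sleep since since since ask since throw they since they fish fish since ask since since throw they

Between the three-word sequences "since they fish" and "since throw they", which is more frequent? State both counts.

"since throw they" (2 vs 1)

"since they fish": 1 occurrence
"since throw they": 2 occurrences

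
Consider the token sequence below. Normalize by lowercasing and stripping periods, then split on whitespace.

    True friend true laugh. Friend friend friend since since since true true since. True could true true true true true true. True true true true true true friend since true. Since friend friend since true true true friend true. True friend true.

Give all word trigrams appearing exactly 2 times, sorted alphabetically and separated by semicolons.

Trigram counts meeting the condition (exactly 2 times):
  friend friend since: 2
  friend since true: 2
  since true true: 2

friend friend since; friend since true; since true true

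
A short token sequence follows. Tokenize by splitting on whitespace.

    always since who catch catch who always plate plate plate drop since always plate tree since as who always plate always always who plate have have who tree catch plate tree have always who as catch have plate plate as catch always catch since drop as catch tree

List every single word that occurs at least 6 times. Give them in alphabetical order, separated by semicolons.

always; catch; plate; who

Unigram counts meeting the condition (at least 6 times):
  always: 8
  catch: 7
  plate: 9
  who: 6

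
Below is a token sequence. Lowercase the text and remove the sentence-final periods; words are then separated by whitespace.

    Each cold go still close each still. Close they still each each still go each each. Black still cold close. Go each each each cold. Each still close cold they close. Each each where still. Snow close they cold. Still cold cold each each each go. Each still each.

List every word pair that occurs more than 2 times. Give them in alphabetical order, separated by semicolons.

each each; each still; go each; still close

Bigram counts meeting the condition (more than 2 times):
  each each: 7
  each still: 4
  go each: 3
  still close: 3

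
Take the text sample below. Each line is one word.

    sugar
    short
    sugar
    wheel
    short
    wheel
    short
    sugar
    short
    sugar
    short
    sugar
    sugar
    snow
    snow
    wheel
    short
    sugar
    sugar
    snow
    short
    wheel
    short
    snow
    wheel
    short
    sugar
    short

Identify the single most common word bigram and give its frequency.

Bigram frequencies (highest first):
  short sugar: 6
  wheel short: 5
  sugar short: 4
  short wheel: 2
  sugar sugar: 2
  sugar snow: 2
  … (5 more, each ≤ 2)

"short sugar", 6 times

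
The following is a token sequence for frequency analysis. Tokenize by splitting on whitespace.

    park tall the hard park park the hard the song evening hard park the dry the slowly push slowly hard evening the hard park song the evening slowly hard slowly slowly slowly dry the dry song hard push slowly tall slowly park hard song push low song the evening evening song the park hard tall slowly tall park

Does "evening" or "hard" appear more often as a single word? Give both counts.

"evening": 5 occurrences
"hard": 9 occurrences

"hard" (9 vs 5)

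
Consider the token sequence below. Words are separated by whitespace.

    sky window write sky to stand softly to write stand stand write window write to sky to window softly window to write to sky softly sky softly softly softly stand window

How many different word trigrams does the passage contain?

31 tokens → 29 trigram windows in total.
Repeated trigrams (each contributes count−1 duplicates):
  write to sky: 2
1 duplicate windows → 29 − 1 = 28 distinct.

28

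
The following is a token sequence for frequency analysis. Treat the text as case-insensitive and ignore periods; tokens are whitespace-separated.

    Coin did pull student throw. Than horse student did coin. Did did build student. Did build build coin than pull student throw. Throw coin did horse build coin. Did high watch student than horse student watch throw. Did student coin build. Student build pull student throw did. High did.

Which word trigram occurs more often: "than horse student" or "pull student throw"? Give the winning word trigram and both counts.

"pull student throw" (3 vs 2)

"than horse student": 2 occurrences
"pull student throw": 3 occurrences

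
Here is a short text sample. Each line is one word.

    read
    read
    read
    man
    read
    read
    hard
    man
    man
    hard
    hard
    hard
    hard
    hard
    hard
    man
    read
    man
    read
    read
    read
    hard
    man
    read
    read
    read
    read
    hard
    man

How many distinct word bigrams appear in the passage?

29 tokens → 28 bigram windows in total.
Repeated bigrams (each contributes count−1 duplicates):
  read read: 8
  hard hard: 5
  hard man: 4
  man read: 4
  read hard: 3
  read man: 2
20 duplicate windows → 28 − 20 = 8 distinct.

8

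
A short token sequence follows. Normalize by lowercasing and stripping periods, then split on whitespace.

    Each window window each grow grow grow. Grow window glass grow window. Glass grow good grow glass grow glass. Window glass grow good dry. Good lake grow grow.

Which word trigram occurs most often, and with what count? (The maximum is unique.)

Trigram frequencies (highest first):
  window glass grow: 3
  grow grow grow: 2
  grow window glass: 2
  glass grow good: 2
  each window window: 1
  window window each: 1
  … (15 more, each ≤ 1)

"window glass grow", 3 times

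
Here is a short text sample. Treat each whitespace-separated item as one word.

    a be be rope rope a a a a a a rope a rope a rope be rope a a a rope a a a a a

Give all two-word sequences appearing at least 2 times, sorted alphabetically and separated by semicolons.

a a; a rope; be rope; rope a

Bigram counts meeting the condition (at least 2 times):
  a a: 11
  a rope: 4
  be rope: 2
  rope a: 5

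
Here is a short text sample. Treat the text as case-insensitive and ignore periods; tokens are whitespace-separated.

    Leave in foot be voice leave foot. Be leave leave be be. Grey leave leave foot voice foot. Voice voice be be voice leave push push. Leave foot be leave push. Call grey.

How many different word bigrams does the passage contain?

33 tokens → 32 bigram windows in total.
Repeated bigrams (each contributes count−1 duplicates):
  foot be: 3
  leave foot: 3
  be be: 2
  be leave: 2
  be voice: 2
  foot voice: 2
  leave leave: 2
  leave push: 2
  … (1 more repeated)
11 duplicate windows → 32 − 11 = 21 distinct.

21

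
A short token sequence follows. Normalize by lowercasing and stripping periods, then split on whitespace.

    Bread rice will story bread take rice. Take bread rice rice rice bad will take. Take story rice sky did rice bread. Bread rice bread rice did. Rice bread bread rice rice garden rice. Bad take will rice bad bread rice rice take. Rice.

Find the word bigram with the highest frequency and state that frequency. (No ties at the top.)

"bread rice", 6 times

Bigram frequencies (highest first):
  bread rice: 6
  rice rice: 4
  rice bad: 3
  rice bread: 3
  take rice: 2
  rice take: 2
  … (21 more, each ≤ 2)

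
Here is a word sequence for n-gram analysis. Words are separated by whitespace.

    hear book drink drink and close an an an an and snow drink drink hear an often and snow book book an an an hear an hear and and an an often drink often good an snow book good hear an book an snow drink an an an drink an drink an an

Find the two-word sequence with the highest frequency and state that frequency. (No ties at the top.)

Bigram frequencies (highest first):
  an an: 9
  hear an: 3
  drink an: 3
  drink drink: 2
  and snow: 2
  snow drink: 2
  … (25 more, each ≤ 2)

"an an", 9 times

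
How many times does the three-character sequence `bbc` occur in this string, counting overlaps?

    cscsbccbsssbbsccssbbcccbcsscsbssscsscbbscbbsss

Sliding a length-3 window over the 46 characters (44 positions):
  position 19–21: bbc

1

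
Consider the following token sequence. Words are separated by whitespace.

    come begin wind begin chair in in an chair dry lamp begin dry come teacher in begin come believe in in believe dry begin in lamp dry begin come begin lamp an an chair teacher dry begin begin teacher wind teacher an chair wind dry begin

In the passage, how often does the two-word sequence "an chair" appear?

3

Scanning the 45 overlapping bigram windows for "an chair":
  position 8–9: an chair
  position 33–34: an chair
  position 42–43: an chair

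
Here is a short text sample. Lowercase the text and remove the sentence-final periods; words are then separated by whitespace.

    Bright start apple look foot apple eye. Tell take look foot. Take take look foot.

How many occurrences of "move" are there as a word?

0

Scanning the 15 tokens for "move":
  (none found)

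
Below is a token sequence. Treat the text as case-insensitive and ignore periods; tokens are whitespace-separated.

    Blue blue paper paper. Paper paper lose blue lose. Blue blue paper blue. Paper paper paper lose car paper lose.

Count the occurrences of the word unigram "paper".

9

Scanning the 20 tokens for "paper":
  position 3: paper
  position 4: paper
  position 5: paper
  position 6: paper
  position 12: paper
  position 14: paper
  position 15: paper
  position 16: paper
  position 19: paper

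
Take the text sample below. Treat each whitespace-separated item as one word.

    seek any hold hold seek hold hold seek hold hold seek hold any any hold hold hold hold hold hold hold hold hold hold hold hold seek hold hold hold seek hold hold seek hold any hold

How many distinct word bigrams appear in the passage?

7

37 tokens → 36 bigram windows in total.
Repeated bigrams (each contributes count−1 duplicates):
  hold hold: 17
  hold seek: 6
  seek hold: 6
  any hold: 3
  hold any: 2
29 duplicate windows → 36 − 29 = 7 distinct.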